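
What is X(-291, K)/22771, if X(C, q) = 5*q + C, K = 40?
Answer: -13/3253 ≈ -0.0039963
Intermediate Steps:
X(C, q) = C + 5*q
X(-291, K)/22771 = (-291 + 5*40)/22771 = (-291 + 200)*(1/22771) = -91*1/22771 = -13/3253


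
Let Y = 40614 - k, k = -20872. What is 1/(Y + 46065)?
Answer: 1/107551 ≈ 9.2979e-6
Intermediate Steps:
Y = 61486 (Y = 40614 - 1*(-20872) = 40614 + 20872 = 61486)
1/(Y + 46065) = 1/(61486 + 46065) = 1/107551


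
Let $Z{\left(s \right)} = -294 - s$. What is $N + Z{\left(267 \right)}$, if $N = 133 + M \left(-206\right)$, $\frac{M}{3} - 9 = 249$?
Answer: $-159872$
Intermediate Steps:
$M = 774$ ($M = 27 + 3 \cdot 249 = 27 + 747 = 774$)
$N = -159311$ ($N = 133 + 774 \left(-206\right) = 133 - 159444 = -159311$)
$N + Z{\left(267 \right)} = -159311 - 561 = -159872$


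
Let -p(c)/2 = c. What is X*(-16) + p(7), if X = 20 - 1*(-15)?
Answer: -574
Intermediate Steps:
X = 35 (X = 20 + 15 = 35)
p(c) = -2*c
X*(-16) + p(7) = 35*(-16) - 2*7 = -560 - 14 = -574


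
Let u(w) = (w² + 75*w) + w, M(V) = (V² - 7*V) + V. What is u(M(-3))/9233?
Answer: 2781/9233 ≈ 0.30120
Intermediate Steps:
M(V) = V² - 6*V
u(w) = w² + 76*w
u(M(-3))/9233 = ((-3*(-6 - 3))*(76 - 3*(-6 - 3)))/9233 = ((-3*(-9))*(76 - 3*(-9)))*(1/9233) = (27*(76 + 27))*(1/9233) = (27*103)*(1/9233) = 2781*(1/9233) = 2781/9233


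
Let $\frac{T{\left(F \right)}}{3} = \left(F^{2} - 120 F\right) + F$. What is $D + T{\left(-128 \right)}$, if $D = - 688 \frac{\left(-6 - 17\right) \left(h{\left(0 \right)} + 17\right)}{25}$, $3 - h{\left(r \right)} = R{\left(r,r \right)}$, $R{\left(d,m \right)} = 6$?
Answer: $\frac{2592736}{25} \approx 1.0371 \cdot 10^{5}$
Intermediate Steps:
$h{\left(r \right)} = -3$ ($h{\left(r \right)} = 3 - 6 = -3$)
$T{\left(F \right)} = - 357 F + 3 F^{2}$ ($T{\left(F \right)} = 3 \left(\left(F^{2} - 120 F\right) + F\right) = 3 \left(F^{2} - 119 F\right) = - 357 F + 3 F^{2}$)
$D = \frac{221536}{25}$ ($D = - 688 \frac{\left(-6 - 17\right) \left(-3 + 17\right)}{25} = - 688 \left(-23\right) 14 \cdot \frac{1}{25} = - 688 \left(\left(-322\right) \frac{1}{25}\right) = \left(-688\right) \left(- \frac{322}{25}\right) = \frac{221536}{25} \approx 8861.4$)
$D + T{\left(-128 \right)} = \frac{221536}{25} + 3 \left(-128\right) \left(-119 - 128\right) = \frac{221536}{25} + 3 \left(-128\right) \left(-247\right) = \frac{221536}{25} + 94848 = \frac{2592736}{25}$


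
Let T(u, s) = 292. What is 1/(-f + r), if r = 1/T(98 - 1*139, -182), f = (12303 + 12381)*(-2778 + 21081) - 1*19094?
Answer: -292/131917470135 ≈ -2.2135e-9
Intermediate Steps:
f = 451772158 (f = 24684*18303 - 19094 = 451791252 - 19094 = 451772158)
r = 1/292 ≈ 0.0034247
1/(-f + r) = 1/(-1*451772158 + 1/292) = 1/(-451772158 + 1/292) = 1/(-131917470135/292) = -292/131917470135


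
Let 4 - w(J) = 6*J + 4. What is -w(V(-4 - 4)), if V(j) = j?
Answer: -48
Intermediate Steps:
w(J) = -6*J (w(J) = 4 - (6*J + 4) = 4 - (4 + 6*J) = 4 + (-4 - 6*J) = -6*J)
-w(V(-4 - 4)) = -(-6)*(-4 - 4) = -(-6)*(-8) = -1*48 = -48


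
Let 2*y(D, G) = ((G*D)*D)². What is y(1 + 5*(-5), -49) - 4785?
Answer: 398292303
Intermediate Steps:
y(D, G) = D⁴*G²/2 (y(D, G) = ((G*D)*D)²/2 = ((D*G)*D)²/2 = (G*D²)²/2 = (D⁴*G²)/2 = D⁴*G²/2)
y(1 + 5*(-5), -49) - 4785 = (½)*(1 + 5*(-5))⁴*(-49)² - 4785 = (½)*(1 - 25)⁴*2401 - 4785 = (½)*(-24)⁴*2401 - 4785 = (½)*331776*2401 - 4785 = 398297088 - 4785 = 398292303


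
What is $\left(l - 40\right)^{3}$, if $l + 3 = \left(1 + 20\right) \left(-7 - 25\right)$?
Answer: $-365525875$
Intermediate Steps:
$l = -675$ ($l = -3 + \left(1 + 20\right) \left(-7 - 25\right) = -3 + 21 \left(-32\right) = -3 - 672 = -675$)
$\left(l - 40\right)^{3} = \left(-675 - 40\right)^{3} = \left(-715\right)^{3} = -365525875$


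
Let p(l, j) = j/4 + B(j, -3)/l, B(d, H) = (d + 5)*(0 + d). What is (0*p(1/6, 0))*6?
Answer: 0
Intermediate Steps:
B(d, H) = d*(5 + d) (B(d, H) = (5 + d)*d = d*(5 + d))
p(l, j) = j/4 + j*(5 + j)/l (p(l, j) = j/4 + (j*(5 + j))/l = j*(¼) + j*(5 + j)/l = j/4 + j*(5 + j)/l)
(0*p(1/6, 0))*6 = (0*((¼)*0*(20 + 1/6 + 4*0)/1/6))*6 = (0*((¼)*0*(20 + ⅙ + 0)/(⅙)))*6 = (0*((¼)*0*6*(121/6)))*6 = (0*0)*6 = 0*6 = 0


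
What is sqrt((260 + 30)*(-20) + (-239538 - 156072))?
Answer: I*sqrt(401410) ≈ 633.57*I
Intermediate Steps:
sqrt((260 + 30)*(-20) + (-239538 - 156072)) = sqrt(290*(-20) - 395610) = sqrt(-5800 - 395610) = sqrt(-401410) = I*sqrt(401410)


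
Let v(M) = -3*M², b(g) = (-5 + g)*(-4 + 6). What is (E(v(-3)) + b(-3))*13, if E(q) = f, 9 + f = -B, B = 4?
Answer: -377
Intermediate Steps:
f = -13 (f = -9 - 1*4 = -9 - 4 = -13)
b(g) = -10 + 2*g (b(g) = (-5 + g)*2 = -10 + 2*g)
E(q) = -13
(E(v(-3)) + b(-3))*13 = (-13 + (-10 + 2*(-3)))*13 = (-13 + (-10 - 6))*13 = (-13 - 16)*13 = -29*13 = -377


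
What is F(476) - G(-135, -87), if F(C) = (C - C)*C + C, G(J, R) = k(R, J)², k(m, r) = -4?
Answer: 460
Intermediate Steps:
G(J, R) = 16 (G(J, R) = (-4)² = 16)
F(C) = C (F(C) = 0*C + C = 0 + C = C)
F(476) - G(-135, -87) = 476 - 1*16 = 476 - 16 = 460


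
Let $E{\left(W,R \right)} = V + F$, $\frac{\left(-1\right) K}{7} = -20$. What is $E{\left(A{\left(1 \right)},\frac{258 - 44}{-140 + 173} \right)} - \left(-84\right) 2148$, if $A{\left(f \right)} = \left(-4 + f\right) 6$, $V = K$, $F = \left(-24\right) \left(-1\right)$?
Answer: $180596$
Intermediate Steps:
$K = 140$ ($K = \left(-7\right) \left(-20\right) = 140$)
$F = 24$
$V = 140$
$A{\left(f \right)} = -24 + 6 f$
$E{\left(W,R \right)} = 164$ ($E{\left(W,R \right)} = 140 + 24 = 164$)
$E{\left(A{\left(1 \right)},\frac{258 - 44}{-140 + 173} \right)} - \left(-84\right) 2148 = 164 - \left(-84\right) 2148 = 164 - -180432 = 164 + 180432 = 180596$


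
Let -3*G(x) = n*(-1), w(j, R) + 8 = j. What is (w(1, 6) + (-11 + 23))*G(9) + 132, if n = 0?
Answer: 132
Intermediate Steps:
w(j, R) = -8 + j
G(x) = 0 (G(x) = -0*(-1) = -⅓*0 = 0)
(w(1, 6) + (-11 + 23))*G(9) + 132 = ((-8 + 1) + (-11 + 23))*0 + 132 = (-7 + 12)*0 + 132 = 5*0 + 132 = 0 + 132 = 132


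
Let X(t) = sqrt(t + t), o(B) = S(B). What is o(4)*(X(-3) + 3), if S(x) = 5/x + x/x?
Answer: 27/4 + 9*I*sqrt(6)/4 ≈ 6.75 + 5.5114*I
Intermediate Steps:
S(x) = 1 + 5/x (S(x) = 5/x + 1 = 1 + 5/x)
o(B) = (5 + B)/B
X(t) = sqrt(2)*sqrt(t) (X(t) = sqrt(2*t) = sqrt(2)*sqrt(t))
o(4)*(X(-3) + 3) = ((5 + 4)/4)*(sqrt(2)*sqrt(-3) + 3) = ((1/4)*9)*(sqrt(2)*(I*sqrt(3)) + 3) = 9*(I*sqrt(6) + 3)/4 = 9*(3 + I*sqrt(6))/4 = 27/4 + 9*I*sqrt(6)/4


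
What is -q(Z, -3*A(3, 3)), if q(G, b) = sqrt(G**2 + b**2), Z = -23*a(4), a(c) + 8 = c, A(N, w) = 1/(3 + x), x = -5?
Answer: -sqrt(33865)/2 ≈ -92.012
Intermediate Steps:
A(N, w) = -1/2 (A(N, w) = 1/(3 - 5) = 1/(-2) = -1/2)
a(c) = -8 + c
Z = 92 (Z = -23*(-8 + 4) = -23*(-4) = 92)
-q(Z, -3*A(3, 3)) = -sqrt(92**2 + (-3*(-1/2))**2) = -sqrt(8464 + (3/2)**2) = -sqrt(8464 + 9/4) = -sqrt(33865/4) = -sqrt(33865)/2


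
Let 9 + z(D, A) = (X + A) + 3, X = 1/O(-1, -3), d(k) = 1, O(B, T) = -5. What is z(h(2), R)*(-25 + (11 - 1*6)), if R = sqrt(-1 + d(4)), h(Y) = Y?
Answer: 124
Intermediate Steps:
X = -1/5 (X = 1/(-5) = -1/5 ≈ -0.20000)
R = 0 (R = sqrt(-1 + 1) = sqrt(0) = 0)
z(D, A) = -31/5 + A (z(D, A) = -9 + ((-1/5 + A) + 3) = -9 + (14/5 + A) = -31/5 + A)
z(h(2), R)*(-25 + (11 - 1*6)) = (-31/5 + 0)*(-25 + (11 - 1*6)) = -31*(-25 + (11 - 6))/5 = -31*(-25 + 5)/5 = -31/5*(-20) = 124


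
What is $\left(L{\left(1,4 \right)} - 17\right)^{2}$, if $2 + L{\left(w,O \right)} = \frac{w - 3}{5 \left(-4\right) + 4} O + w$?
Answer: $\frac{1225}{4} \approx 306.25$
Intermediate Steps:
$L{\left(w,O \right)} = -2 + w + O \left(\frac{3}{16} - \frac{w}{16}\right)$ ($L{\left(w,O \right)} = -2 + \left(\frac{w - 3}{5 \left(-4\right) + 4} O + w\right) = -2 + \left(\frac{-3 + w}{-20 + 4} O + w\right) = -2 + \left(\frac{-3 + w}{-16} O + w\right) = -2 + \left(\left(-3 + w\right) \left(- \frac{1}{16}\right) O + w\right) = -2 + \left(\left(\frac{3}{16} - \frac{w}{16}\right) O + w\right) = -2 + \left(O \left(\frac{3}{16} - \frac{w}{16}\right) + w\right) = -2 + \left(w + O \left(\frac{3}{16} - \frac{w}{16}\right)\right) = -2 + w + O \left(\frac{3}{16} - \frac{w}{16}\right)$)
$\left(L{\left(1,4 \right)} - 17\right)^{2} = \left(\left(-2 + 1 + \frac{3}{16} \cdot 4 - \frac{1}{4} \cdot 1\right) - 17\right)^{2} = \left(\left(-2 + 1 + \frac{3}{4} - \frac{1}{4}\right) - 17\right)^{2} = \left(- \frac{1}{2} - 17\right)^{2} = \left(- \frac{35}{2}\right)^{2} = \frac{1225}{4}$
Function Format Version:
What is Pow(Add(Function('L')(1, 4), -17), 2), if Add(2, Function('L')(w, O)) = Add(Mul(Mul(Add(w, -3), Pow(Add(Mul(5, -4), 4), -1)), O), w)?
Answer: Rational(1225, 4) ≈ 306.25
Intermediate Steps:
Function('L')(w, O) = Add(-2, w, Mul(O, Add(Rational(3, 16), Mul(Rational(-1, 16), w)))) (Function('L')(w, O) = Add(-2, Add(Mul(Mul(Add(w, -3), Pow(Add(Mul(5, -4), 4), -1)), O), w)) = Add(-2, Add(Mul(Mul(Add(-3, w), Pow(Add(-20, 4), -1)), O), w)) = Add(-2, Add(Mul(Mul(Add(-3, w), Pow(-16, -1)), O), w)) = Add(-2, Add(Mul(Mul(Add(-3, w), Rational(-1, 16)), O), w)) = Add(-2, Add(Mul(Add(Rational(3, 16), Mul(Rational(-1, 16), w)), O), w)) = Add(-2, Add(Mul(O, Add(Rational(3, 16), Mul(Rational(-1, 16), w))), w)) = Add(-2, Add(w, Mul(O, Add(Rational(3, 16), Mul(Rational(-1, 16), w))))) = Add(-2, w, Mul(O, Add(Rational(3, 16), Mul(Rational(-1, 16), w)))))
Pow(Add(Function('L')(1, 4), -17), 2) = Pow(Add(Add(-2, 1, Mul(Rational(3, 16), 4), Mul(Rational(-1, 16), 4, 1)), -17), 2) = Pow(Add(Add(-2, 1, Rational(3, 4), Rational(-1, 4)), -17), 2) = Pow(Add(Rational(-1, 2), -17), 2) = Pow(Rational(-35, 2), 2) = Rational(1225, 4)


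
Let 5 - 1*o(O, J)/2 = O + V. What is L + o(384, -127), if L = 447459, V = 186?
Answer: 446329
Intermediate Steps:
o(O, J) = -362 - 2*O (o(O, J) = 10 - 2*(O + 186) = 10 - 2*(186 + O) = 10 + (-372 - 2*O) = -362 - 2*O)
L + o(384, -127) = 447459 + (-362 - 2*384) = 447459 + (-362 - 768) = 447459 - 1130 = 446329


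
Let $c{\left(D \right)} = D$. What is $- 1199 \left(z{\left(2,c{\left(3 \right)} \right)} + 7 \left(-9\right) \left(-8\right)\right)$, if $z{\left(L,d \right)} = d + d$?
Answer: $-611490$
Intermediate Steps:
$z{\left(L,d \right)} = 2 d$
$- 1199 \left(z{\left(2,c{\left(3 \right)} \right)} + 7 \left(-9\right) \left(-8\right)\right) = - 1199 \left(2 \cdot 3 + 7 \left(-9\right) \left(-8\right)\right) = - 1199 \left(6 - -504\right) = - 1199 \left(6 + 504\right) = \left(-1199\right) 510 = -611490$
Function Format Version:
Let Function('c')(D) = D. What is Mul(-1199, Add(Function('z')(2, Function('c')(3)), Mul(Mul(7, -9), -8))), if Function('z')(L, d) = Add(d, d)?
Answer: -611490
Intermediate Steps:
Function('z')(L, d) = Mul(2, d)
Mul(-1199, Add(Function('z')(2, Function('c')(3)), Mul(Mul(7, -9), -8))) = Mul(-1199, Add(Mul(2, 3), Mul(Mul(7, -9), -8))) = Mul(-1199, Add(6, Mul(-63, -8))) = Mul(-1199, Add(6, 504)) = Mul(-1199, 510) = -611490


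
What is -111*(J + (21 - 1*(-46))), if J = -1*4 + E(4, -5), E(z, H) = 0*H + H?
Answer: -6438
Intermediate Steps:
E(z, H) = H (E(z, H) = 0 + H = H)
J = -9 (J = -1*4 - 5 = -4 - 5 = -9)
-111*(J + (21 - 1*(-46))) = -111*(-9 + (21 - 1*(-46))) = -111*(-9 + (21 + 46)) = -111*(-9 + 67) = -111*58 = -6438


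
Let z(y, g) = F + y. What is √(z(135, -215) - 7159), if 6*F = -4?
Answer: I*√63222/3 ≈ 83.813*I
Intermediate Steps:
F = -⅔ (F = (⅙)*(-4) = -⅔ ≈ -0.66667)
z(y, g) = -⅔ + y
√(z(135, -215) - 7159) = √((-⅔ + 135) - 7159) = √(403/3 - 7159) = √(-21074/3) = I*√63222/3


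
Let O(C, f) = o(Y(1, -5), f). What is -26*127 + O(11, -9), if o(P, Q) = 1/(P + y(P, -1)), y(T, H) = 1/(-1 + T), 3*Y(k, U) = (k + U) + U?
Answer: -42930/13 ≈ -3302.3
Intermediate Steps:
Y(k, U) = k/3 + 2*U/3 (Y(k, U) = ((k + U) + U)/3 = ((U + k) + U)/3 = (k + 2*U)/3 = k/3 + 2*U/3)
o(P, Q) = 1/(P + 1/(-1 + P))
O(C, f) = -4/13 (O(C, f) = (-1 + ((⅓)*1 + (⅔)*(-5)))/(1 + ((⅓)*1 + (⅔)*(-5))*(-1 + ((⅓)*1 + (⅔)*(-5)))) = (-1 + (⅓ - 10/3))/(1 + (⅓ - 10/3)*(-1 + (⅓ - 10/3))) = (-1 - 3)/(1 - 3*(-1 - 3)) = -4/(1 - 3*(-4)) = -4/(1 + 12) = -4/13)
-26*127 + O(11, -9) = -26*127 - 4/13 = -3302 - 4/13 = -42930/13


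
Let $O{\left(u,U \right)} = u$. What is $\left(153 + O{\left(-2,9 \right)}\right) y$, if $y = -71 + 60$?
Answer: $-1661$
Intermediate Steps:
$y = -11$
$\left(153 + O{\left(-2,9 \right)}\right) y = \left(153 - 2\right) \left(-11\right) = 151 \left(-11\right) = -1661$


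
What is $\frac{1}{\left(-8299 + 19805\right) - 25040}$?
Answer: $- \frac{1}{13534} \approx -7.3888 \cdot 10^{-5}$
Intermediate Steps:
$\frac{1}{\left(-8299 + 19805\right) - 25040} = \frac{1}{11506 - 25040} = \frac{1}{-13534} = - \frac{1}{13534}$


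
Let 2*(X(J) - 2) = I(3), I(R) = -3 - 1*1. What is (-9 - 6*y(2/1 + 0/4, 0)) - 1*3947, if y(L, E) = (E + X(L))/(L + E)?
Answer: -3956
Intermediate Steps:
I(R) = -4 (I(R) = -3 - 1 = -4)
X(J) = 0 (X(J) = 2 + (½)*(-4) = 2 - 2 = 0)
y(L, E) = E/(E + L) (y(L, E) = (E + 0)/(L + E) = E/(E + L))
(-9 - 6*y(2/1 + 0/4, 0)) - 1*3947 = (-9 - 0/(0 + (2/1 + 0/4))) - 1*3947 = (-9 - 0/(0 + (2*1 + 0*(¼)))) - 3947 = (-9 - 0/(0 + (2 + 0))) - 3947 = (-9 - 0/(0 + 2)) - 3947 = (-9 - 0/2) - 3947 = (-9 - 6*0) - 3947 = (-9 + 0) - 3947 = -9 - 3947 = -3956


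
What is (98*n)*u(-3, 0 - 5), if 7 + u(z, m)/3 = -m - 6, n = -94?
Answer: 221088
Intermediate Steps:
u(z, m) = -39 - 3*m (u(z, m) = -21 + 3*(-m - 6) = -21 + 3*(-6 - m) = -21 + (-18 - 3*m) = -39 - 3*m)
(98*n)*u(-3, 0 - 5) = (98*(-94))*(-39 - 3*(0 - 5)) = -9212*(-39 - 3*(-5)) = -9212*(-39 + 15) = -9212*(-24) = 221088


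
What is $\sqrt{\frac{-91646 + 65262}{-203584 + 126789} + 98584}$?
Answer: $\frac{6 \sqrt{16149955785330}}{76795} \approx 313.98$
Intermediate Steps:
$\sqrt{\frac{-91646 + 65262}{-203584 + 126789} + 98584} = \sqrt{- \frac{26384}{-76795} + 98584} = \sqrt{\left(-26384\right) \left(- \frac{1}{76795}\right) + 98584} = \sqrt{\frac{26384}{76795} + 98584} = \sqrt{\frac{7570784664}{76795}} = \frac{6 \sqrt{16149955785330}}{76795}$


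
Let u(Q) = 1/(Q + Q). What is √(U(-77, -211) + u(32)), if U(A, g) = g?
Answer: I*√13503/8 ≈ 14.525*I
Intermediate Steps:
u(Q) = 1/(2*Q)
√(U(-77, -211) + u(32)) = √(-211 + (½)/32) = √(-211 + (½)*(1/32)) = √(-211 + 1/64) = √(-13503/64) = I*√13503/8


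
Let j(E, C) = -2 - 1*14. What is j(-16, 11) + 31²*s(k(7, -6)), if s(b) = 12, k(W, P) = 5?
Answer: 11516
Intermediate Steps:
j(E, C) = -16 (j(E, C) = -2 - 14 = -16)
j(-16, 11) + 31²*s(k(7, -6)) = -16 + 31²*12 = -16 + 961*12 = -16 + 11532 = 11516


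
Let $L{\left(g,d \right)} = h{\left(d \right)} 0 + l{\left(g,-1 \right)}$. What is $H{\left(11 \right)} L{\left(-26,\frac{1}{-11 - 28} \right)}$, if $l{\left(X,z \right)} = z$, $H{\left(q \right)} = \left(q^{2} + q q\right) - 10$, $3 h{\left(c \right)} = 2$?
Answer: $-232$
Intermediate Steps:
$h{\left(c \right)} = \frac{2}{3}$ ($h{\left(c \right)} = \frac{1}{3} \cdot 2 = \frac{2}{3}$)
$H{\left(q \right)} = -10 + 2 q^{2}$ ($H{\left(q \right)} = \left(q^{2} + q^{2}\right) - 10 = 2 q^{2} - 10 = -10 + 2 q^{2}$)
$L{\left(g,d \right)} = -1$ ($L{\left(g,d \right)} = \frac{2}{3} \cdot 0 - 1 = 0 - 1 = -1$)
$H{\left(11 \right)} L{\left(-26,\frac{1}{-11 - 28} \right)} = \left(-10 + 2 \cdot 11^{2}\right) \left(-1\right) = \left(-10 + 2 \cdot 121\right) \left(-1\right) = \left(-10 + 242\right) \left(-1\right) = 232 \left(-1\right) = -232$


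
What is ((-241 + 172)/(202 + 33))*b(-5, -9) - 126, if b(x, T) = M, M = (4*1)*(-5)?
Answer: -5646/47 ≈ -120.13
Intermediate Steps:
M = -20 (M = 4*(-5) = -20)
b(x, T) = -20
((-241 + 172)/(202 + 33))*b(-5, -9) - 126 = ((-241 + 172)/(202 + 33))*(-20) - 126 = -69/235*(-20) - 126 = 276/47 - 126 = -5646/47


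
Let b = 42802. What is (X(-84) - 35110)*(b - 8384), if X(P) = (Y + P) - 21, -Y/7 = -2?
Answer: -1211548018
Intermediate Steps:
Y = 14 (Y = -7*(-2) = 14)
X(P) = -7 + P (X(P) = (14 + P) - 21 = -7 + P)
(X(-84) - 35110)*(b - 8384) = ((-7 - 84) - 35110)*(42802 - 8384) = (-91 - 35110)*34418 = -35201*34418 = -1211548018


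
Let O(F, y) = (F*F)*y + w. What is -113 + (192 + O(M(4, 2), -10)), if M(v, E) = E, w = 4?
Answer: 43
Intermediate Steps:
O(F, y) = 4 + y*F² (O(F, y) = (F*F)*y + 4 = F²*y + 4 = y*F² + 4 = 4 + y*F²)
-113 + (192 + O(M(4, 2), -10)) = -113 + (192 + (4 - 10*2²)) = -113 + (192 + (4 - 10*4)) = -113 + (192 + (4 - 40)) = -113 + (192 - 36) = -113 + 156 = 43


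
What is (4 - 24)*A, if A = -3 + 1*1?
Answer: 40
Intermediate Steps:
A = -2 (A = -3 + 1 = -2)
(4 - 24)*A = (4 - 24)*(-2) = -20*(-2) = 40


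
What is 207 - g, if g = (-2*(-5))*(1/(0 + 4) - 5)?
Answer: 509/2 ≈ 254.50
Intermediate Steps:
g = -95/2 (g = 10*(1/4 - 5) = 10*(¼ - 5) = 10*(-19/4) = -95/2 ≈ -47.500)
207 - g = 207 - 1*(-95/2) = 207 + 95/2 = 509/2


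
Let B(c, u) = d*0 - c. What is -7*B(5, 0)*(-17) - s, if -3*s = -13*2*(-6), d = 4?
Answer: -543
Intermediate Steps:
B(c, u) = -c (B(c, u) = 4*0 - c = 0 - c = -c)
s = -52 (s = -(-13*2)*(-6)/3 = -(-26)*(-6)/3 = -⅓*156 = -52)
-7*B(5, 0)*(-17) - s = -(-7)*5*(-17) - 1*(-52) = -7*(-5)*(-17) + 52 = 35*(-17) + 52 = -595 + 52 = -543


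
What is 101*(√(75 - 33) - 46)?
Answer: -4646 + 101*√42 ≈ -3991.4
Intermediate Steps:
101*(√(75 - 33) - 46) = 101*(√42 - 46) = 101*(-46 + √42) = -4646 + 101*√42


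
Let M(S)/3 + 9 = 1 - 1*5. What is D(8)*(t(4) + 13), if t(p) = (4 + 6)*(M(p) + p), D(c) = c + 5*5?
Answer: -11121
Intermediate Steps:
M(S) = -39 (M(S) = -27 + 3*(1 - 1*5) = -27 + 3*(1 - 5) = -27 + 3*(-4) = -27 - 12 = -39)
D(c) = 25 + c (D(c) = c + 25 = 25 + c)
t(p) = -390 + 10*p (t(p) = (4 + 6)*(-39 + p) = 10*(-39 + p) = -390 + 10*p)
D(8)*(t(4) + 13) = (25 + 8)*((-390 + 10*4) + 13) = 33*((-390 + 40) + 13) = 33*(-350 + 13) = 33*(-337) = -11121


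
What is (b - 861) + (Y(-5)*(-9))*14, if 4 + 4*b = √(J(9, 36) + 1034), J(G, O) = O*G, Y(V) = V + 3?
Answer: -610 + √1358/4 ≈ -600.79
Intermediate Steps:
Y(V) = 3 + V
J(G, O) = G*O
b = -1 + √1358/4 (b = -1 + √(9*36 + 1034)/4 = -1 + √(324 + 1034)/4 = -1 + √1358/4 ≈ 8.2128)
(b - 861) + (Y(-5)*(-9))*14 = ((-1 + √1358/4) - 861) + ((3 - 5)*(-9))*14 = (-862 + √1358/4) - 2*(-9)*14 = (-862 + √1358/4) + 18*14 = (-862 + √1358/4) + 252 = -610 + √1358/4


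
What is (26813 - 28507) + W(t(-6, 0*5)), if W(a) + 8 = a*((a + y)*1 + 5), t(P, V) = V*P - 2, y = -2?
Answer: -1704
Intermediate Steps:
t(P, V) = -2 + P*V (t(P, V) = P*V - 2 = -2 + P*V)
W(a) = -8 + a*(3 + a) (W(a) = -8 + a*((a - 2)*1 + 5) = -8 + a*((-2 + a)*1 + 5) = -8 + a*((-2 + a) + 5) = -8 + a*(3 + a))
(26813 - 28507) + W(t(-6, 0*5)) = (26813 - 28507) + (-8 + (-2 - 0*5)² + 3*(-2 - 0*5)) = -1694 + (-8 + (-2 - 6*0)² + 3*(-2 - 6*0)) = -1694 + (-8 + (-2 + 0)² + 3*(-2 + 0)) = -1694 + (-8 + (-2)² + 3*(-2)) = -1694 + (-8 + 4 - 6) = -1694 - 10 = -1704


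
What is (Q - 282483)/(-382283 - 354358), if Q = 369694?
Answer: -87211/736641 ≈ -0.11839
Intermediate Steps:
(Q - 282483)/(-382283 - 354358) = (369694 - 282483)/(-382283 - 354358) = 87211/(-736641) = 87211*(-1/736641) = -87211/736641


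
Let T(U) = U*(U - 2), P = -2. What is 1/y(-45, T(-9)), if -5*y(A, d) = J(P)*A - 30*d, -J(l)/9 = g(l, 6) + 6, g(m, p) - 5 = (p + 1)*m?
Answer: 1/837 ≈ 0.0011947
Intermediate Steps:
g(m, p) = 5 + m*(1 + p) (g(m, p) = 5 + (p + 1)*m = 5 + (1 + p)*m = 5 + m*(1 + p))
J(l) = -99 - 63*l (J(l) = -9*((5 + l + l*6) + 6) = -9*((5 + l + 6*l) + 6) = -9*((5 + 7*l) + 6) = -9*(11 + 7*l) = -99 - 63*l)
T(U) = U*(-2 + U)
y(A, d) = 6*d - 27*A/5 (y(A, d) = -((-99 - 63*(-2))*A - 30*d)/5 = -((-99 + 126)*A - 30*d)/5 = -(27*A - 30*d)/5 = -(-30*d + 27*A)/5 = 6*d - 27*A/5)
1/y(-45, T(-9)) = 1/(6*(-9*(-2 - 9)) - 27/5*(-45)) = 1/(6*(-9*(-11)) + 243) = 1/(6*99 + 243) = 1/(594 + 243) = 1/837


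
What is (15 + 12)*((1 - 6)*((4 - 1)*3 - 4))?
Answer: -675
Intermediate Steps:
(15 + 12)*((1 - 6)*((4 - 1)*3 - 4)) = 27*(-5*(3*3 - 4)) = 27*(-5*(9 - 4)) = 27*(-5*5) = 27*(-25) = -675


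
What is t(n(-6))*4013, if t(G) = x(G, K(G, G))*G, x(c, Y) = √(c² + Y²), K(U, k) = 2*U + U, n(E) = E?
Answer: -144468*√10 ≈ -4.5685e+5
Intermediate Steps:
K(U, k) = 3*U
x(c, Y) = √(Y² + c²)
t(G) = G*√10*√(G²) (t(G) = √((3*G)² + G²)*G = √(9*G² + G²)*G = √(10*G²)*G = (√10*√(G²))*G = G*√10*√(G²))
t(n(-6))*4013 = -6*√10*√((-6)²)*4013 = -6*√10*√36*4013 = -6*√10*6*4013 = -36*√10*4013 = -144468*√10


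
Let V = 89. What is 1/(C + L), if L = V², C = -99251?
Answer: -1/91330 ≈ -1.0949e-5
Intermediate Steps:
L = 7921 (L = 89² = 7921)
1/(C + L) = 1/(-99251 + 7921) = 1/(-91330) = -1/91330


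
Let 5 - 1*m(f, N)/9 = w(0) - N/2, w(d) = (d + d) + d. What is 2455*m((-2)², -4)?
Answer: 66285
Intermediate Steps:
w(d) = 3*d (w(d) = 2*d + d = 3*d)
m(f, N) = 45 + 9*N/2 (m(f, N) = 45 - 9*(3*0 - N/2) = 45 - 9*(0 - N/2) = 45 - (-9)*N/2 = 45 + 9*N/2)
2455*m((-2)², -4) = 2455*(45 + (9/2)*(-4)) = 2455*(45 - 18) = 2455*27 = 66285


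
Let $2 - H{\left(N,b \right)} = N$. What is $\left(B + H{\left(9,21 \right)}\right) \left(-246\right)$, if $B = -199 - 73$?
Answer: $68634$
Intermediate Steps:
$H{\left(N,b \right)} = 2 - N$
$B = -272$ ($B = -199 - 73 = -272$)
$\left(B + H{\left(9,21 \right)}\right) \left(-246\right) = \left(-272 + \left(2 - 9\right)\right) \left(-246\right) = \left(-272 - 7\right) \left(-246\right) = \left(-279\right) \left(-246\right) = 68634$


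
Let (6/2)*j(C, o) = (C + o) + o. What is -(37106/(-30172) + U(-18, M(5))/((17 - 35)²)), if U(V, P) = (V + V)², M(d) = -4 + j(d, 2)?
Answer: -41791/15086 ≈ -2.7702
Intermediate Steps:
j(C, o) = C/3 + 2*o/3 (j(C, o) = ((C + o) + o)/3 = (C + 2*o)/3 = C/3 + 2*o/3)
M(d) = -8/3 + d/3 (M(d) = -4 + (d/3 + (⅔)*2) = -4 + (d/3 + 4/3) = -4 + (4/3 + d/3) = -8/3 + d/3)
U(V, P) = 4*V² (U(V, P) = (2*V)² = 4*V²)
-(37106/(-30172) + U(-18, M(5))/((17 - 35)²)) = -(37106/(-30172) + (4*(-18)²)/((17 - 35)²)) = -(37106*(-1/30172) + (4*324)/((-18)²)) = -(-18553/15086 + 1296/324) = -(-18553/15086 + 1296*(1/324)) = -(-18553/15086 + 4) = -1*41791/15086 = -41791/15086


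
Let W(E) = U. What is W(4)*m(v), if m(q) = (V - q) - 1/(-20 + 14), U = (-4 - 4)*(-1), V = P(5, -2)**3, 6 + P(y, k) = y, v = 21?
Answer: -524/3 ≈ -174.67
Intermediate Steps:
P(y, k) = -6 + y
V = -1 (V = (-6 + 5)**3 = (-1)**3 = -1)
U = 8 (U = -8*(-1) = 8)
W(E) = 8
m(q) = -5/6 - q (m(q) = (-1 - q) - 1/(-20 + 14) = (-1 - q) - 1/(-6) = (-1 - q) - 1*(-1/6) = (-1 - q) + 1/6 = -5/6 - q)
W(4)*m(v) = 8*(-5/6 - 1*21) = 8*(-5/6 - 21) = 8*(-131/6) = -524/3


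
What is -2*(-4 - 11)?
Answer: 30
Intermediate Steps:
-2*(-4 - 11) = -2*(-15) = 30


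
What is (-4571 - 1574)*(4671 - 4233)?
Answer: -2691510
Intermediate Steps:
(-4571 - 1574)*(4671 - 4233) = -6145*438 = -2691510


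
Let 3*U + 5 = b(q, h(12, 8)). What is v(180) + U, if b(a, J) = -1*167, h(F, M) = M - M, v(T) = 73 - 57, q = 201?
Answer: -124/3 ≈ -41.333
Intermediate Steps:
v(T) = 16
h(F, M) = 0
b(a, J) = -167
U = -172/3 (U = -5/3 + (⅓)*(-167) = -5/3 - 167/3 = -172/3 ≈ -57.333)
v(180) + U = 16 - 172/3 = -124/3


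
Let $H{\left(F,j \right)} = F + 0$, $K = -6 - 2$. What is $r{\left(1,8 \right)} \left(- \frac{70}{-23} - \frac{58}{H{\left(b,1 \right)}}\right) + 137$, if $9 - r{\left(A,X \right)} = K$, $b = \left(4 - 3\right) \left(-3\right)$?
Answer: $\frac{35701}{69} \approx 517.41$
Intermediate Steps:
$b = -3$ ($b = 1 \left(-3\right) = -3$)
$K = -8$
$r{\left(A,X \right)} = 17$ ($r{\left(A,X \right)} = 9 - -8 = 9 + 8 = 17$)
$H{\left(F,j \right)} = F$
$r{\left(1,8 \right)} \left(- \frac{70}{-23} - \frac{58}{H{\left(b,1 \right)}}\right) + 137 = 17 \left(- \frac{70}{-23} - \frac{58}{-3}\right) + 137 = 17 \left(\left(-70\right) \left(- \frac{1}{23}\right) - - \frac{58}{3}\right) + 137 = 17 \left(\frac{70}{23} + \frac{58}{3}\right) + 137 = 17 \cdot \frac{1544}{69} + 137 = \frac{26248}{69} + 137 = \frac{35701}{69}$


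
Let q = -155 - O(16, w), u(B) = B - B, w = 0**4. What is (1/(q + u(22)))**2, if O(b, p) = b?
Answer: 1/29241 ≈ 3.4199e-5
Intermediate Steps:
w = 0
u(B) = 0
q = -171 (q = -155 - 1*16 = -155 - 16 = -171)
(1/(q + u(22)))**2 = (1/(-171 + 0))**2 = (1/(-171))**2 = (-1/171)**2 = 1/29241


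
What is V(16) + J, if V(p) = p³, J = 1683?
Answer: 5779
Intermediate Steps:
V(16) + J = 16³ + 1683 = 4096 + 1683 = 5779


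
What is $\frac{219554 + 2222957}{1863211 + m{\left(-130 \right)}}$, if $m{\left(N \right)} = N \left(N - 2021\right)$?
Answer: $\frac{2442511}{2142841} \approx 1.1398$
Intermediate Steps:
$m{\left(N \right)} = N \left(-2021 + N\right)$
$\frac{219554 + 2222957}{1863211 + m{\left(-130 \right)}} = \frac{219554 + 2222957}{1863211 - 130 \left(-2021 - 130\right)} = \frac{2442511}{1863211 - -279630} = \frac{2442511}{1863211 + 279630} = \frac{2442511}{2142841}$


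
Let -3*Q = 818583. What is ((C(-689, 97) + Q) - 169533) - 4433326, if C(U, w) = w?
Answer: -4875623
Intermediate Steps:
Q = -272861 (Q = -1/3*818583 = -272861)
((C(-689, 97) + Q) - 169533) - 4433326 = ((97 - 272861) - 169533) - 4433326 = (-272764 - 169533) - 4433326 = -442297 - 4433326 = -4875623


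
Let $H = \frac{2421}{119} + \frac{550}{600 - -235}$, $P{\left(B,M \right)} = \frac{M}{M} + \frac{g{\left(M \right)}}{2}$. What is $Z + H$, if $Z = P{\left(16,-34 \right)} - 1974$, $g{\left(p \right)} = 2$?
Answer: $- \frac{38772159}{19873} \approx -1951.0$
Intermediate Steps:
$P{\left(B,M \right)} = 2$ ($P{\left(B,M \right)} = \frac{M}{M} + \frac{2}{2} = 1 + 2 \cdot \frac{1}{2} = 1 + 1 = 2$)
$Z = -1972$ ($Z = 2 - 1974 = -1972$)
$H = \frac{417397}{19873}$ ($H = 2421 \cdot \frac{1}{119} + \frac{550}{600 + 235} = \frac{2421}{119} + \frac{550}{835} = \frac{2421}{119} + 550 \cdot \frac{1}{835} = \frac{2421}{119} + \frac{110}{167} = \frac{417397}{19873} \approx 21.003$)
$Z + H = -1972 + \frac{417397}{19873} = - \frac{38772159}{19873}$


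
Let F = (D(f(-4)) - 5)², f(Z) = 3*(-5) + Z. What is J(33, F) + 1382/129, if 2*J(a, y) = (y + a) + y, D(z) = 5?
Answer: 7021/258 ≈ 27.213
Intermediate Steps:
f(Z) = -15 + Z
F = 0 (F = (5 - 5)² = 0² = 0)
J(a, y) = y + a/2 (J(a, y) = ((y + a) + y)/2 = ((a + y) + y)/2 = (a + 2*y)/2 = y + a/2)
J(33, F) + 1382/129 = (0 + (½)*33) + 1382/129 = (0 + 33/2) + 1382*(1/129) = 33/2 + 1382/129 = 7021/258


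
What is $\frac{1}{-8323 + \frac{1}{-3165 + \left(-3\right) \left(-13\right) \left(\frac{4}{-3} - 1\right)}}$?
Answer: $- \frac{3256}{27099689} \approx -0.00012015$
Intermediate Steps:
$\frac{1}{-8323 + \frac{1}{-3165 + \left(-3\right) \left(-13\right) \left(\frac{4}{-3} - 1\right)}} = \frac{1}{-8323 + \frac{1}{-3165 + 39 \left(4 \left(- \frac{1}{3}\right) - 1\right)}} = \frac{1}{-8323 + \frac{1}{-3165 + 39 \left(- \frac{4}{3} - 1\right)}} = \frac{1}{-8323 + \frac{1}{-3165 + 39 \left(- \frac{7}{3}\right)}} = \frac{1}{-8323 + \frac{1}{-3165 - 91}} = \frac{1}{-8323 + \frac{1}{-3256}} = \frac{1}{-8323 - \frac{1}{3256}} = \frac{1}{- \frac{27099689}{3256}} = - \frac{3256}{27099689}$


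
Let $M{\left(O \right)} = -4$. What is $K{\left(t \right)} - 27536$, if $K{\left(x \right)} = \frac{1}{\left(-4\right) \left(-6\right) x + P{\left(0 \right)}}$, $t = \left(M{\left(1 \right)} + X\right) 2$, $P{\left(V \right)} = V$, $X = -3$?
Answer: $- \frac{9252097}{336} \approx -27536.0$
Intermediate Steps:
$t = -14$ ($t = \left(-4 - 3\right) 2 = \left(-7\right) 2 = -14$)
$K{\left(x \right)} = \frac{1}{24 x}$ ($K{\left(x \right)} = \frac{1}{\left(-4\right) \left(-6\right) x + 0} = \frac{1}{24 x + 0} = \frac{1}{24 x}$)
$K{\left(t \right)} - 27536 = \frac{1}{24 \left(-14\right)} - 27536 = \frac{1}{24} \left(- \frac{1}{14}\right) - 27536 = - \frac{1}{336} - 27536 = - \frac{9252097}{336}$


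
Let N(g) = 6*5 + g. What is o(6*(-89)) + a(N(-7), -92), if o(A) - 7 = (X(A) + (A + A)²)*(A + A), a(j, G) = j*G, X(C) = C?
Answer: -1217618229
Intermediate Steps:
N(g) = 30 + g
a(j, G) = G*j
o(A) = 7 + 2*A*(A + 4*A²) (o(A) = 7 + (A + (A + A)²)*(A + A) = 7 + (A + (2*A)²)*(2*A) = 7 + (A + 4*A²)*(2*A) = 7 + 2*A*(A + 4*A²))
o(6*(-89)) + a(N(-7), -92) = (7 + 2*(6*(-89))² + 8*(6*(-89))³) - 92*(30 - 7) = (7 + 2*(-534)² + 8*(-534)³) - 92*23 = (7 + 2*285156 + 8*(-152273304)) - 2116 = (7 + 570312 - 1218186432) - 2116 = -1217616113 - 2116 = -1217618229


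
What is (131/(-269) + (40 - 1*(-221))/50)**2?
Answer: 4052468281/180902500 ≈ 22.401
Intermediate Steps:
(131/(-269) + (40 - 1*(-221))/50)**2 = (131*(-1/269) + (40 + 221)*(1/50))**2 = (-131/269 + 261*(1/50))**2 = (-131/269 + 261/50)**2 = (63659/13450)**2 = 4052468281/180902500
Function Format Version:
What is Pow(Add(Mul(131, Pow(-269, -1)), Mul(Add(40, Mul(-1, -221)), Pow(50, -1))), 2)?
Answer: Rational(4052468281, 180902500) ≈ 22.401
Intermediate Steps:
Pow(Add(Mul(131, Pow(-269, -1)), Mul(Add(40, Mul(-1, -221)), Pow(50, -1))), 2) = Pow(Add(Mul(131, Rational(-1, 269)), Mul(Add(40, 221), Rational(1, 50))), 2) = Pow(Add(Rational(-131, 269), Mul(261, Rational(1, 50))), 2) = Pow(Add(Rational(-131, 269), Rational(261, 50)), 2) = Pow(Rational(63659, 13450), 2) = Rational(4052468281, 180902500)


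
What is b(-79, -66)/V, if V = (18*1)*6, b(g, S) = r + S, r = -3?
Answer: -23/36 ≈ -0.63889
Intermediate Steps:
b(g, S) = -3 + S
V = 108 (V = 18*6 = 108)
b(-79, -66)/V = (-3 - 66)/108 = -69*1/108 = -23/36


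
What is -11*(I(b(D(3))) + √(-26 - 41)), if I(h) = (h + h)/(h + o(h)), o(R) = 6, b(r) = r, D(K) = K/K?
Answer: -22/7 - 11*I*√67 ≈ -3.1429 - 90.039*I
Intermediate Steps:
D(K) = 1
I(h) = 2*h/(6 + h) (I(h) = (h + h)/(h + 6) = (2*h)/(6 + h) = 2*h/(6 + h))
-11*(I(b(D(3))) + √(-26 - 41)) = -11*(2*1/(6 + 1) + √(-26 - 41)) = -11*(2*1/7 + √(-67)) = -11*(2*1*(⅐) + I*√67) = -11*(2/7 + I*√67) = -22/7 - 11*I*√67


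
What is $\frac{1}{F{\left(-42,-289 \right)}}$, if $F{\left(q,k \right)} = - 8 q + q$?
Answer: $\frac{1}{294} \approx 0.0034014$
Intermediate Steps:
$F{\left(q,k \right)} = - 7 q$
$\frac{1}{F{\left(-42,-289 \right)}} = \frac{1}{\left(-7\right) \left(-42\right)} = \frac{1}{294}$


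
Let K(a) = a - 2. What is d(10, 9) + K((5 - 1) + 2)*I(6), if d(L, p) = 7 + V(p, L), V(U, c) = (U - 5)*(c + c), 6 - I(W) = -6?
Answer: 135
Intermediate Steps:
I(W) = 12 (I(W) = 6 - 1*(-6) = 6 + 6 = 12)
K(a) = -2 + a
V(U, c) = 2*c*(-5 + U) (V(U, c) = (-5 + U)*(2*c) = 2*c*(-5 + U))
d(L, p) = 7 + 2*L*(-5 + p)
d(10, 9) + K((5 - 1) + 2)*I(6) = (7 + 2*10*(-5 + 9)) + (-2 + ((5 - 1) + 2))*12 = (7 + 2*10*4) + (-2 + (4 + 2))*12 = (7 + 80) + (-2 + 6)*12 = 87 + 4*12 = 87 + 48 = 135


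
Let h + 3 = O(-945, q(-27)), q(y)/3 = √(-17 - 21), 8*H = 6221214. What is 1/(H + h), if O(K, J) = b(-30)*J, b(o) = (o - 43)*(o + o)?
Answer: 829492/652051886055 - 4672*I*√38/217350628685 ≈ 1.2721e-6 - 1.3251e-7*I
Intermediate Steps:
H = 3110607/4 (H = (⅛)*6221214 = 3110607/4 ≈ 7.7765e+5)
b(o) = 2*o*(-43 + o) (b(o) = (-43 + o)*(2*o) = 2*o*(-43 + o))
q(y) = 3*I*√38 (q(y) = 3*√(-17 - 21) = 3*√(-38) = 3*(I*√38) = 3*I*√38)
O(K, J) = 4380*J (O(K, J) = (2*(-30)*(-43 - 30))*J = (2*(-30)*(-73))*J = 4380*J)
h = -3 + 13140*I*√38 (h = -3 + 4380*(3*I*√38) = -3 + 13140*I*√38 ≈ -3.0 + 81000.0*I)
1/(H + h) = 1/(3110607/4 + (-3 + 13140*I*√38)) = 1/(3110595/4 + 13140*I*√38)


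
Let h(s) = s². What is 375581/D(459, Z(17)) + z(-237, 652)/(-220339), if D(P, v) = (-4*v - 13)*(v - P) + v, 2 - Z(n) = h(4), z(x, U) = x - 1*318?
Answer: -82743846044/4484559667 ≈ -18.451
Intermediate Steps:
z(x, U) = -318 + x (z(x, U) = x - 318 = -318 + x)
Z(n) = -14 (Z(n) = 2 - 1*4² = 2 - 1*16 = 2 - 16 = -14)
D(P, v) = v + (-13 - 4*v)*(v - P) (D(P, v) = (-13 - 4*v)*(v - P) + v = v + (-13 - 4*v)*(v - P))
375581/D(459, Z(17)) + z(-237, 652)/(-220339) = 375581/(-12*(-14) - 4*(-14)² + 13*459 + 4*459*(-14)) + (-318 - 237)/(-220339) = 375581/(168 - 4*196 + 5967 - 25704) - 555*(-1/220339) = 375581/(168 - 784 + 5967 - 25704) + 555/220339 = 375581/(-20353) + 555/220339 = 375581*(-1/20353) + 555/220339 = -375581/20353 + 555/220339 = -82743846044/4484559667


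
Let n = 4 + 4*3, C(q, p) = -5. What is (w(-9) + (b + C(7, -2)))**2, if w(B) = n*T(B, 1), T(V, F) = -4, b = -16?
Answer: 7225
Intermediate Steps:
n = 16 (n = 4 + 12 = 16)
w(B) = -64 (w(B) = 16*(-4) = -64)
(w(-9) + (b + C(7, -2)))**2 = (-64 + (-16 - 5))**2 = (-64 - 21)**2 = (-85)**2 = 7225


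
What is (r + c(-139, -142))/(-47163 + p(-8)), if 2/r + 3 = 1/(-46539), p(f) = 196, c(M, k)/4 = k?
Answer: 39698051/3278719303 ≈ 0.012108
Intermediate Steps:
c(M, k) = 4*k
r = -46539/69809 (r = 2/(-3 + 1/(-46539)) = 2/(-3 - 1/46539) = 2/(-139618/46539) = 2*(-46539/139618) = -46539/69809 ≈ -0.66666)
(r + c(-139, -142))/(-47163 + p(-8)) = (-46539/69809 + 4*(-142))/(-47163 + 196) = (-46539/69809 - 568)/(-46967) = -39698051/69809*(-1/46967) = 39698051/3278719303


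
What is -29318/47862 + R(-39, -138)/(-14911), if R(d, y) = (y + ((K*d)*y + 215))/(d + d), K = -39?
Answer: -7356831191/9277713666 ≈ -0.79296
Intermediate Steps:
R(d, y) = (215 + y - 39*d*y)/(2*d) (R(d, y) = (y + ((-39*d)*y + 215))/(d + d) = (y + (-39*d*y + 215))/((2*d)) = (y + (215 - 39*d*y))*(1/(2*d)) = (215 + y - 39*d*y)*(1/(2*d)) = (215 + y - 39*d*y)/(2*d))
-29318/47862 + R(-39, -138)/(-14911) = -29318/47862 + ((1/2)*(215 - 138 - 39*(-39)*(-138))/(-39))/(-14911) = -29318*1/47862 + ((1/2)*(-1/39)*(215 - 138 - 209898))*(-1/14911) = -14659/23931 + ((1/2)*(-1/39)*(-209821))*(-1/14911) = -14659/23931 + (209821/78)*(-1/14911) = -14659/23931 - 209821/1163058 = -7356831191/9277713666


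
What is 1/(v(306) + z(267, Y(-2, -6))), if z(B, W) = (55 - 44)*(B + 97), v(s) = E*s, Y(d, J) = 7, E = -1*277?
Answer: -1/80758 ≈ -1.2383e-5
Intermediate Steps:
E = -277
v(s) = -277*s
z(B, W) = 1067 + 11*B (z(B, W) = 11*(97 + B) = 1067 + 11*B)
1/(v(306) + z(267, Y(-2, -6))) = 1/(-277*306 + (1067 + 11*267)) = 1/(-84762 + (1067 + 2937)) = 1/(-84762 + 4004) = 1/(-80758) = -1/80758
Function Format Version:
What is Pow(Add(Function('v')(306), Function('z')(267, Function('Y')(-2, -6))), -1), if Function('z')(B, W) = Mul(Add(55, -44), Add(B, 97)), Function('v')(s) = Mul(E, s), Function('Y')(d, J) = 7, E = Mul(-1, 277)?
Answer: Rational(-1, 80758) ≈ -1.2383e-5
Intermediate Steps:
E = -277
Function('v')(s) = Mul(-277, s)
Function('z')(B, W) = Add(1067, Mul(11, B)) (Function('z')(B, W) = Mul(11, Add(97, B)) = Add(1067, Mul(11, B)))
Pow(Add(Function('v')(306), Function('z')(267, Function('Y')(-2, -6))), -1) = Pow(Add(Mul(-277, 306), Add(1067, Mul(11, 267))), -1) = Pow(Add(-84762, Add(1067, 2937)), -1) = Pow(Add(-84762, 4004), -1) = Pow(-80758, -1) = Rational(-1, 80758)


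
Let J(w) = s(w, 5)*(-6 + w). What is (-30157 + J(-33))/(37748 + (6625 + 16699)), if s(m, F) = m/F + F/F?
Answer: -149693/305360 ≈ -0.49022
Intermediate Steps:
s(m, F) = 1 + m/F (s(m, F) = m/F + 1 = 1 + m/F)
J(w) = (1 + w/5)*(-6 + w) (J(w) = ((5 + w)/5)*(-6 + w) = (1 + w/5)*(-6 + w))
(-30157 + J(-33))/(37748 + (6625 + 16699)) = (-30157 + (-6 - 33)*(5 - 33)/5)/(37748 + (6625 + 16699)) = (-30157 + (1/5)*(-39)*(-28))/(37748 + 23324) = (-30157 + 1092/5)/61072 = -149693/5*1/61072 = -149693/305360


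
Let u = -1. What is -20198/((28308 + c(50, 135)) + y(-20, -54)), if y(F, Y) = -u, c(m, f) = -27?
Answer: -10099/14141 ≈ -0.71416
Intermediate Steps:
y(F, Y) = 1 (y(F, Y) = -1*(-1) = 1)
-20198/((28308 + c(50, 135)) + y(-20, -54)) = -20198/((28308 - 27) + 1) = -20198/(28281 + 1) = -20198/28282 = -20198*1/28282 = -10099/14141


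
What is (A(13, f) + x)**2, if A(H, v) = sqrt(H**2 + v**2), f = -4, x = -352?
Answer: (352 - sqrt(185))**2 ≈ 1.1451e+5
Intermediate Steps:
(A(13, f) + x)**2 = (sqrt(13**2 + (-4)**2) - 352)**2 = (sqrt(169 + 16) - 352)**2 = (sqrt(185) - 352)**2 = (-352 + sqrt(185))**2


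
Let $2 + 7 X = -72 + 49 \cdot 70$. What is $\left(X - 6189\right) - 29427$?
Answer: $- \frac{245956}{7} \approx -35137.0$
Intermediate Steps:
$X = \frac{3356}{7}$ ($X = - \frac{2}{7} + \frac{-72 + 49 \cdot 70}{7} = - \frac{2}{7} + \frac{-72 + 3430}{7} = - \frac{2}{7} + \frac{1}{7} \cdot 3358 = - \frac{2}{7} + \frac{3358}{7} = \frac{3356}{7} \approx 479.43$)
$\left(X - 6189\right) - 29427 = \left(\frac{3356}{7} - 6189\right) - 29427 = - \frac{39967}{7} - 29427 = - \frac{245956}{7}$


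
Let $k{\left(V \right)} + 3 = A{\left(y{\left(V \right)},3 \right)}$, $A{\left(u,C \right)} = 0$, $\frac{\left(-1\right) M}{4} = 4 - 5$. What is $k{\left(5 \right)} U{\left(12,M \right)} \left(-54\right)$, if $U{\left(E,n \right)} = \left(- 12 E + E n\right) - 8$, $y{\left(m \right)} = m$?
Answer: $-16848$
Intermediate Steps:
$M = 4$ ($M = - 4 \left(4 - 5\right) = \left(-4\right) \left(-1\right) = 4$)
$U{\left(E,n \right)} = -8 - 12 E + E n$
$k{\left(V \right)} = -3$ ($k{\left(V \right)} = -3 + 0 = -3$)
$k{\left(5 \right)} U{\left(12,M \right)} \left(-54\right) = - 3 \left(-8 - 144 + 12 \cdot 4\right) \left(-54\right) = - 3 \left(-8 - 144 + 48\right) \left(-54\right) = \left(-3\right) \left(-104\right) \left(-54\right) = 312 \left(-54\right) = -16848$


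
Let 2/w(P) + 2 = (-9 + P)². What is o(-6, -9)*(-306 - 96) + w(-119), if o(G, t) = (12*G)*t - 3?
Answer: -2123844389/8191 ≈ -2.5929e+5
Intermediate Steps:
o(G, t) = -3 + 12*G*t (o(G, t) = 12*G*t - 3 = -3 + 12*G*t)
w(P) = 2/(-2 + (-9 + P)²)
o(-6, -9)*(-306 - 96) + w(-119) = (-3 + 12*(-6)*(-9))*(-306 - 96) + 2/(-2 + (-9 - 119)²) = (-3 + 648)*(-402) + 2/(-2 + (-128)²) = 645*(-402) + 2/(-2 + 16384) = -259290 + 2/16382 = -259290 + 2*(1/16382) = -259290 + 1/8191 = -2123844389/8191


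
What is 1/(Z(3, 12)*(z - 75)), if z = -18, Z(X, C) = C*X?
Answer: -1/3348 ≈ -0.00029869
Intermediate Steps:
1/(Z(3, 12)*(z - 75)) = 1/((12*3)*(-18 - 75)) = 1/(36*(-93)) = 1/(-3348) = -1/3348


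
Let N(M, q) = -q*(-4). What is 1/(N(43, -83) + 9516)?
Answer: 1/9184 ≈ 0.00010888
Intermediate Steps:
N(M, q) = 4*q
1/(N(43, -83) + 9516) = 1/(4*(-83) + 9516) = 1/(-332 + 9516) = 1/9184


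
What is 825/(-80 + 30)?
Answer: -33/2 ≈ -16.500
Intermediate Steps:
825/(-80 + 30) = 825/(-50) = -1/50*825 = -33/2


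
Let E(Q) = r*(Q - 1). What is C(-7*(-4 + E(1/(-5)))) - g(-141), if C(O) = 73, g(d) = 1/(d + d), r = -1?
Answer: 20587/282 ≈ 73.004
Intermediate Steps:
E(Q) = 1 - Q (E(Q) = -(Q - 1) = -(-1 + Q) = 1 - Q)
g(d) = 1/(2*d)
C(-7*(-4 + E(1/(-5)))) - g(-141) = 73 - 1/(2*(-141)) = 73 - (-1)/(2*141) = 73 - 1*(-1/282) = 73 + 1/282 = 20587/282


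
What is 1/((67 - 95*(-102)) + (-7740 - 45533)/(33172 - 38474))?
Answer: 482/4707717 ≈ 0.00010239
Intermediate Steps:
1/((67 - 95*(-102)) + (-7740 - 45533)/(33172 - 38474)) = 1/((67 + 9690) - 53273/(-5302)) = 1/(9757 - 53273*(-1/5302)) = 1/(9757 + 4843/482) = 1/(4707717/482) = 482/4707717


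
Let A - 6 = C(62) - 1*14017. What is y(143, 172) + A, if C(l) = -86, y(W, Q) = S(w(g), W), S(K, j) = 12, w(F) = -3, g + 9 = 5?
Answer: -14085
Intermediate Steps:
g = -4 (g = -9 + 5 = -4)
y(W, Q) = 12
A = -14097 (A = 6 + (-86 - 1*14017) = 6 + (-86 - 14017) = 6 - 14103 = -14097)
y(143, 172) + A = 12 - 14097 = -14085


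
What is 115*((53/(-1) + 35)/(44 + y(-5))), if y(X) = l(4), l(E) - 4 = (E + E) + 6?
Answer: -1035/31 ≈ -33.387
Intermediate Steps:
l(E) = 10 + 2*E (l(E) = 4 + ((E + E) + 6) = 4 + (2*E + 6) = 4 + (6 + 2*E) = 10 + 2*E)
y(X) = 18 (y(X) = 10 + 2*4 = 10 + 8 = 18)
115*((53/(-1) + 35)/(44 + y(-5))) = 115*((53/(-1) + 35)/(44 + 18)) = 115*((53*(-1) + 35)/62) = 115*((-53 + 35)*(1/62)) = 115*(-18*1/62) = 115*(-9/31) = -1035/31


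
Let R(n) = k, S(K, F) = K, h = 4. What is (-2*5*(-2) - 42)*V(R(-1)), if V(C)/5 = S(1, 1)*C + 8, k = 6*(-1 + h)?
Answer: -2860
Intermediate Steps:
k = 18 (k = 6*(-1 + 4) = 6*3 = 18)
R(n) = 18
V(C) = 40 + 5*C (V(C) = 5*(1*C + 8) = 5*(C + 8) = 5*(8 + C) = 40 + 5*C)
(-2*5*(-2) - 42)*V(R(-1)) = (-2*5*(-2) - 42)*(40 + 5*18) = (-10*(-2) - 42)*(40 + 90) = (20 - 42)*130 = -22*130 = -2860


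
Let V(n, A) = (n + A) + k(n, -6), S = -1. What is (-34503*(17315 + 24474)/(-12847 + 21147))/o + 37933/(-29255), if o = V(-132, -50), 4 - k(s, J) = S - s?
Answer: 2805594271599/5002019900 ≈ 560.89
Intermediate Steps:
k(s, J) = 5 + s (k(s, J) = 4 - (-1 - s) = 4 + (1 + s) = 5 + s)
V(n, A) = 5 + A + 2*n (V(n, A) = (n + A) + (5 + n) = (A + n) + (5 + n) = 5 + A + 2*n)
o = -309 (o = 5 - 50 + 2*(-132) = 5 - 50 - 264 = -309)
(-34503*(17315 + 24474)/(-12847 + 21147))/o + 37933/(-29255) = -34503*(17315 + 24474)/(-12847 + 21147)/(-309) + 37933/(-29255) = -34503/(8300/41789)*(-1/309) + 37933*(-1/29255) = -34503/(8300*(1/41789))*(-1/309) - 37933/29255 = -34503/8300/41789*(-1/309) - 37933/29255 = -34503*41789/8300*(-1/309) - 37933/29255 = -1441845867/8300*(-1/309) - 37933/29255 = 480615289/854900 - 37933/29255 = 2805594271599/5002019900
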